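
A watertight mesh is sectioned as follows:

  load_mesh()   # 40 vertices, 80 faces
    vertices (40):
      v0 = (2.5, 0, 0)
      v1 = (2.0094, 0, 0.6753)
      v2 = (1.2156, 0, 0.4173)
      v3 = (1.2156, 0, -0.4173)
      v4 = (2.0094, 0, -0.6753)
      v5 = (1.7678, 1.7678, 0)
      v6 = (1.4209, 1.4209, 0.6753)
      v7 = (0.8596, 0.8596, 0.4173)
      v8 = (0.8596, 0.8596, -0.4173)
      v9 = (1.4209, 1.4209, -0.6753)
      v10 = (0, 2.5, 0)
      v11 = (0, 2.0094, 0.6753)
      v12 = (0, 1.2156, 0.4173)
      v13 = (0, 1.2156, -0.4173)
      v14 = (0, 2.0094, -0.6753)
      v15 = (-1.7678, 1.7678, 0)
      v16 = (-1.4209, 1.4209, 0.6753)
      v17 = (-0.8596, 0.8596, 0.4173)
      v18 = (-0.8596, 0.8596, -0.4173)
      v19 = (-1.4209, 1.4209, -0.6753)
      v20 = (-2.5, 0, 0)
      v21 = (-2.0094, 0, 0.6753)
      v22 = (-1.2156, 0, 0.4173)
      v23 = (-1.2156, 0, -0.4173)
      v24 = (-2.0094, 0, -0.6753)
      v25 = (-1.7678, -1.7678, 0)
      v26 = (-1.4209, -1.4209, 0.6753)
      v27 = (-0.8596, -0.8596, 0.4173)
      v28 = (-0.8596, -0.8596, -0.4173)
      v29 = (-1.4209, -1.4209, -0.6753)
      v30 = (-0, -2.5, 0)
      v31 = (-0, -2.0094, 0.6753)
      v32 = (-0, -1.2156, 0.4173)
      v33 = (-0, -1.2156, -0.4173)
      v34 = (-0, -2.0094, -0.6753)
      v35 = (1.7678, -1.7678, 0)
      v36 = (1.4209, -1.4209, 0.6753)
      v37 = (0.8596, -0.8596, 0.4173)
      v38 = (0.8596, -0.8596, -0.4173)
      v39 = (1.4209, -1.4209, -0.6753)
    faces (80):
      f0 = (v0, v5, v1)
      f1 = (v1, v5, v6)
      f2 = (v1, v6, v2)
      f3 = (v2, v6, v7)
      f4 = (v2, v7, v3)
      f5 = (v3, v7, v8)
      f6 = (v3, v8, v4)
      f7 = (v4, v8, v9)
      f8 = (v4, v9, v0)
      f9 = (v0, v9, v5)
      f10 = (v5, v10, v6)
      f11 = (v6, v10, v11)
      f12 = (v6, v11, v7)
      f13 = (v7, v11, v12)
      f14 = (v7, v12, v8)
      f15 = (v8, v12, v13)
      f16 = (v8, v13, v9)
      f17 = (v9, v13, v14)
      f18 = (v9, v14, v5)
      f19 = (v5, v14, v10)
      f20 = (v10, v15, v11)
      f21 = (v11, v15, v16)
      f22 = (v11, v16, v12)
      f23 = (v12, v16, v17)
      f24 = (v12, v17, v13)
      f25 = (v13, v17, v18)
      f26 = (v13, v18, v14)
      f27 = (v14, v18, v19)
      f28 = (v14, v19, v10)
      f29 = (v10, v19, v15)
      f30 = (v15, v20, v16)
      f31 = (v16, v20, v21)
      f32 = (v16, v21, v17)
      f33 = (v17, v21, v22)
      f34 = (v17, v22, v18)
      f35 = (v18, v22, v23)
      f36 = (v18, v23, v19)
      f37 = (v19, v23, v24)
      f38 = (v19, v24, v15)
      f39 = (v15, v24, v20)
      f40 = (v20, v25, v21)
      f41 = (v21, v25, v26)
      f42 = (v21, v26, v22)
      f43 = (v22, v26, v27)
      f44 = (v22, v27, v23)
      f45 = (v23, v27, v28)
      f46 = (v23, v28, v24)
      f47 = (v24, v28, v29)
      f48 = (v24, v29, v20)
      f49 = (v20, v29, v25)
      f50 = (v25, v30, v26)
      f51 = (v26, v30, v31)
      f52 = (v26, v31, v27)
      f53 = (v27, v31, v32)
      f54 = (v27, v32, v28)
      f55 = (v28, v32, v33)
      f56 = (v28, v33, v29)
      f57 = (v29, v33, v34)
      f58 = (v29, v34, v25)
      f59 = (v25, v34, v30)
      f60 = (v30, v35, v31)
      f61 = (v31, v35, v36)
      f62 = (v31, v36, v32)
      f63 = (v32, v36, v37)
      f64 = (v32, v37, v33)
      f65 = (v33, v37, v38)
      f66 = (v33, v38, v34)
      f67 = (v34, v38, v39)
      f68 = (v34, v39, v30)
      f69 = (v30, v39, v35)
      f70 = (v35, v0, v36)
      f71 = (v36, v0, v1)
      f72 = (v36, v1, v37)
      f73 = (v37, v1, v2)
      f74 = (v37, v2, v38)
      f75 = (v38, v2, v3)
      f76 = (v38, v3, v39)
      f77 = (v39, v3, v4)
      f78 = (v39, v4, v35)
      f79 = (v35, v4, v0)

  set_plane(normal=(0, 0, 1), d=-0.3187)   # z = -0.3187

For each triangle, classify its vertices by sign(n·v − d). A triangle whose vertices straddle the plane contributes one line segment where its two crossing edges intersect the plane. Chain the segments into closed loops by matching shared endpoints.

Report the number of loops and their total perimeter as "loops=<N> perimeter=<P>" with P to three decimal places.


loops=2 perimeter=21.333

Straddling triangles (32 of 80):
  (v2,v7,v3) [++-] → (1.17354, 0.101554, -0.3187)–(1.2156, 0, -0.3187)  len=0.1099
  (v3,v7,v8) [-+-] → (1.17354, 0.101554, -0.3187)–(0.8596, 0.8596, -0.3187)  len=0.8205
  (v4,v9,v0) [--+] → (1.99073, 0.670577, -0.3187)–(2.26847, 0, -0.3187)  len=0.7258
  (v0,v9,v5) [+-+] → (1.99073, 0.670577, -0.3187)–(1.60408, 1.60408, -0.3187)  len=1.0104
  (v7,v12,v8) [++-] → (0.758046, 0.901658, -0.3187)–(0.8596, 0.8596, -0.3187)  len=0.1099
  (v8,v12,v13) [-+-] → (0.758046, 0.901658, -0.3187)–(0, 1.2156, -0.3187)  len=0.8205
  (v9,v14,v5) [--+] → (0.933507, 1.88182, -0.3187)–(1.60408, 1.60408, -0.3187)  len=0.7258
  (v5,v14,v10) [+-+] → (0.933507, 1.88182, -0.3187)–(0, 2.26847, -0.3187)  len=1.0104
  (v12,v17,v13) [++-] → (-0.101554, 1.17354, -0.3187)–(0, 1.2156, -0.3187)  len=0.1099
  (v13,v17,v18) [-+-] → (-0.101554, 1.17354, -0.3187)–(-0.8596, 0.8596, -0.3187)  len=0.8205
  (v14,v19,v10) [--+] → (-0.670577, 1.99073, -0.3187)–(0, 2.26847, -0.3187)  len=0.7258
  (v10,v19,v15) [+-+] → (-0.670577, 1.99073, -0.3187)–(-1.60408, 1.60408, -0.3187)  len=1.0104
  (v17,v22,v18) [++-] → (-0.901658, 0.758046, -0.3187)–(-0.8596, 0.8596, -0.3187)  len=0.1099
  (v18,v22,v23) [-+-] → (-0.901658, 0.758046, -0.3187)–(-1.2156, 0, -0.3187)  len=0.8205
  (v19,v24,v15) [--+] → (-1.88182, 0.933507, -0.3187)–(-1.60408, 1.60408, -0.3187)  len=0.7258
  (v15,v24,v20) [+-+] → (-1.88182, 0.933507, -0.3187)–(-2.26847, 0, -0.3187)  len=1.0104
  (v22,v27,v23) [++-] → (-1.17354, -0.101554, -0.3187)–(-1.2156, 0, -0.3187)  len=0.1099
  (v23,v27,v28) [-+-] → (-1.17354, -0.101554, -0.3187)–(-0.8596, -0.8596, -0.3187)  len=0.8205
  (v24,v29,v20) [--+] → (-1.99073, -0.670577, -0.3187)–(-2.26847, 0, -0.3187)  len=0.7258
  (v20,v29,v25) [+-+] → (-1.99073, -0.670577, -0.3187)–(-1.60408, -1.60408, -0.3187)  len=1.0104
  (v27,v32,v28) [++-] → (-0.758046, -0.901658, -0.3187)–(-0.8596, -0.8596, -0.3187)  len=0.1099
  (v28,v32,v33) [-+-] → (-0.758046, -0.901658, -0.3187)–(0, -1.2156, -0.3187)  len=0.8205
  (v29,v34,v25) [--+] → (-0.933507, -1.88182, -0.3187)–(-1.60408, -1.60408, -0.3187)  len=0.7258
  (v25,v34,v30) [+-+] → (-0.933507, -1.88182, -0.3187)–(0, -2.26847, -0.3187)  len=1.0104
  (v32,v37,v33) [++-] → (0.101554, -1.17354, -0.3187)–(0, -1.2156, -0.3187)  len=0.1099
  (v33,v37,v38) [-+-] → (0.101554, -1.17354, -0.3187)–(0.8596, -0.8596, -0.3187)  len=0.8205
  (v34,v39,v30) [--+] → (0.670577, -1.99073, -0.3187)–(0, -2.26847, -0.3187)  len=0.7258
  (v30,v39,v35) [+-+] → (0.670577, -1.99073, -0.3187)–(1.60408, -1.60408, -0.3187)  len=1.0104
  (v37,v2,v38) [++-] → (0.901658, -0.758046, -0.3187)–(0.8596, -0.8596, -0.3187)  len=0.1099
  (v38,v2,v3) [-+-] → (0.901658, -0.758046, -0.3187)–(1.2156, 0, -0.3187)  len=0.8205
  (v39,v4,v35) [--+] → (1.88182, -0.933507, -0.3187)–(1.60408, -1.60408, -0.3187)  len=0.7258
  (v35,v4,v0) [+-+] → (1.88182, -0.933507, -0.3187)–(2.26847, 0, -0.3187)  len=1.0104

Chained into 2 loop(s):
  loop 1: 16 segments, perimeter = 7.4432
  loop 2: 16 segments, perimeter = 13.8898
Total perimeter = 21.333


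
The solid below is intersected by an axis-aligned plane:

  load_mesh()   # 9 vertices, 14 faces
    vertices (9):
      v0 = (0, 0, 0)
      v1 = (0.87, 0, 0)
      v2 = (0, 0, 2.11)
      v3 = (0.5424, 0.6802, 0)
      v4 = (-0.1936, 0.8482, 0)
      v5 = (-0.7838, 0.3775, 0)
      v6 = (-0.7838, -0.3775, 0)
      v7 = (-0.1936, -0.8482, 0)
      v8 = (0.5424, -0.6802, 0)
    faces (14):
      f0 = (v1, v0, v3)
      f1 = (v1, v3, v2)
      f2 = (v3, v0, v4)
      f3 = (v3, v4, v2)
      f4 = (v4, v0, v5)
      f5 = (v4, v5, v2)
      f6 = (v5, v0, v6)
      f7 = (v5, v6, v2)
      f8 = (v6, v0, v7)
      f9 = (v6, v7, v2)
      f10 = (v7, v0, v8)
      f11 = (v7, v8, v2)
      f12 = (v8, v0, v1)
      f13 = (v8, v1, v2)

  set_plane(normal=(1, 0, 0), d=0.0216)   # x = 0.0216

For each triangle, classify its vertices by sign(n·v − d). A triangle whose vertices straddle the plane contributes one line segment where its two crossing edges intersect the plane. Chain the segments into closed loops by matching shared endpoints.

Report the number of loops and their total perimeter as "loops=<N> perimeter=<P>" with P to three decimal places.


Straddling triangles (8 of 14):
  (v1,v0,v3) [+-+] → (0.0216, 0, 0)–(0.0216, 0.0270876, 0)  len=0.0271
  (v1,v3,v2) [++-] → (0.0216, 0.0270876, 2.02597)–(0.0216, 0, 2.05761)  len=0.0417
  (v3,v0,v4) [+--] → (0.0216, 0.0270876, 0)–(0.0216, 0.799078, 0)  len=0.7720
  (v3,v4,v2) [+--] → (0.0216, 0.799078, 0)–(0.0216, 0.0270876, 2.02597)  len=2.1681
  (v7,v0,v8) [--+] → (0.0216, -0.0270876, 0)–(0.0216, -0.799078, 0)  len=0.7720
  (v7,v8,v2) [-+-] → (0.0216, -0.799078, 0)–(0.0216, -0.0270876, 2.02597)  len=2.1681
  (v8,v0,v1) [+-+] → (0.0216, -0.0270876, 0)–(0.0216, 0, 0)  len=0.0271
  (v8,v1,v2) [++-] → (0.0216, 0, 2.05761)–(0.0216, -0.0270876, 2.02597)  len=0.0417

Chained into 1 loop(s):
  loop 1: 8 segments, perimeter = 6.0176
Total perimeter = 6.018

loops=1 perimeter=6.018


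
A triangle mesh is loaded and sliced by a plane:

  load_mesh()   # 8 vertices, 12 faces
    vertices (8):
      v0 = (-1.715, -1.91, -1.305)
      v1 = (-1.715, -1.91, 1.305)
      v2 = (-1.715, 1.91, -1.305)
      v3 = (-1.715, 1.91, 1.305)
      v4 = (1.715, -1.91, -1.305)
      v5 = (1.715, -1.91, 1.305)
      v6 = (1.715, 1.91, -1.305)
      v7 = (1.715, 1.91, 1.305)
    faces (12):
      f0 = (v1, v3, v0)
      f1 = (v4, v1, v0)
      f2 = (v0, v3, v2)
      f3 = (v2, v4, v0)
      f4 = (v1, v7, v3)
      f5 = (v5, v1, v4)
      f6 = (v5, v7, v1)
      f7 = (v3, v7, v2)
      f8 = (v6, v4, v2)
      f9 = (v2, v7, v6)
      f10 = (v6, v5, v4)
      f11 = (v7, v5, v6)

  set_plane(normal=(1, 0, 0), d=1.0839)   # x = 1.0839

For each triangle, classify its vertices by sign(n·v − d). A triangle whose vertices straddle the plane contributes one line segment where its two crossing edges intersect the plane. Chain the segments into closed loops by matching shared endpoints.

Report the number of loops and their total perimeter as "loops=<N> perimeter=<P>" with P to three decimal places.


loops=1 perimeter=12.860

Straddling triangles (8 of 12):
  (v4,v1,v0) [+--] → (1.0839, -1.91, -0.824775)–(1.0839, -1.91, -1.305)  len=0.4802
  (v2,v4,v0) [-+-] → (1.0839, -1.20714, -1.305)–(1.0839, -1.91, -1.305)  len=0.7029
  (v1,v7,v3) [-+-] → (1.0839, 1.20714, 1.305)–(1.0839, 1.91, 1.305)  len=0.7029
  (v5,v1,v4) [+-+] → (1.0839, -1.91, 1.305)–(1.0839, -1.91, -0.824775)  len=2.1298
  (v5,v7,v1) [++-] → (1.0839, 1.20714, 1.305)–(1.0839, -1.91, 1.305)  len=3.1171
  (v3,v7,v2) [-+-] → (1.0839, 1.91, 1.305)–(1.0839, 1.91, 0.824775)  len=0.4802
  (v6,v4,v2) [++-] → (1.0839, -1.20714, -1.305)–(1.0839, 1.91, -1.305)  len=3.1171
  (v2,v7,v6) [-++] → (1.0839, 1.91, 0.824775)–(1.0839, 1.91, -1.305)  len=2.1298

Chained into 1 loop(s):
  loop 1: 8 segments, perimeter = 12.8600
Total perimeter = 12.860


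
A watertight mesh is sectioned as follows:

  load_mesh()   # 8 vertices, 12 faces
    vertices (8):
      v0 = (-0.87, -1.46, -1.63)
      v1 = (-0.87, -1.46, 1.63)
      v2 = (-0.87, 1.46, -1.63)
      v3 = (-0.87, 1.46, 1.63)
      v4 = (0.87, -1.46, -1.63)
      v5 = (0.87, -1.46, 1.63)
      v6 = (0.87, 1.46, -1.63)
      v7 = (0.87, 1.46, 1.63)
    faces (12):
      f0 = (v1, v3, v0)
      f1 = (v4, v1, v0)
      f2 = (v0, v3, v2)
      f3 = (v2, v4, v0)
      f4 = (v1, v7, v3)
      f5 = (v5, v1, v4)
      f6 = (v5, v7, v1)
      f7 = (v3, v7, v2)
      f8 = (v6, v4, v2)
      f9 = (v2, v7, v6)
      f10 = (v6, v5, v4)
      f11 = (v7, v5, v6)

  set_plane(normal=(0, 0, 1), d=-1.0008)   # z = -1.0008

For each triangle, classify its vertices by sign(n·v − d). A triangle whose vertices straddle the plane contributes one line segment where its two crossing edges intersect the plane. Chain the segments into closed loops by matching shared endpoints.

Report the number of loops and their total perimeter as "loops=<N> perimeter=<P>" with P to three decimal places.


Straddling triangles (8 of 12):
  (v1,v3,v0) [++-] → (-0.87, -0.896422, -1.0008)–(-0.87, -1.46, -1.0008)  len=0.5636
  (v4,v1,v0) [-+-] → (0.534169, -1.46, -1.0008)–(-0.87, -1.46, -1.0008)  len=1.4042
  (v0,v3,v2) [-+-] → (-0.87, -0.896422, -1.0008)–(-0.87, 1.46, -1.0008)  len=2.3564
  (v5,v1,v4) [++-] → (0.534169, -1.46, -1.0008)–(0.87, -1.46, -1.0008)  len=0.3358
  (v3,v7,v2) [++-] → (-0.534169, 1.46, -1.0008)–(-0.87, 1.46, -1.0008)  len=0.3358
  (v2,v7,v6) [-+-] → (-0.534169, 1.46, -1.0008)–(0.87, 1.46, -1.0008)  len=1.4042
  (v6,v5,v4) [-+-] → (0.87, 0.896422, -1.0008)–(0.87, -1.46, -1.0008)  len=2.3564
  (v7,v5,v6) [++-] → (0.87, 0.896422, -1.0008)–(0.87, 1.46, -1.0008)  len=0.5636

Chained into 1 loop(s):
  loop 1: 8 segments, perimeter = 9.3200
Total perimeter = 9.320

loops=1 perimeter=9.320


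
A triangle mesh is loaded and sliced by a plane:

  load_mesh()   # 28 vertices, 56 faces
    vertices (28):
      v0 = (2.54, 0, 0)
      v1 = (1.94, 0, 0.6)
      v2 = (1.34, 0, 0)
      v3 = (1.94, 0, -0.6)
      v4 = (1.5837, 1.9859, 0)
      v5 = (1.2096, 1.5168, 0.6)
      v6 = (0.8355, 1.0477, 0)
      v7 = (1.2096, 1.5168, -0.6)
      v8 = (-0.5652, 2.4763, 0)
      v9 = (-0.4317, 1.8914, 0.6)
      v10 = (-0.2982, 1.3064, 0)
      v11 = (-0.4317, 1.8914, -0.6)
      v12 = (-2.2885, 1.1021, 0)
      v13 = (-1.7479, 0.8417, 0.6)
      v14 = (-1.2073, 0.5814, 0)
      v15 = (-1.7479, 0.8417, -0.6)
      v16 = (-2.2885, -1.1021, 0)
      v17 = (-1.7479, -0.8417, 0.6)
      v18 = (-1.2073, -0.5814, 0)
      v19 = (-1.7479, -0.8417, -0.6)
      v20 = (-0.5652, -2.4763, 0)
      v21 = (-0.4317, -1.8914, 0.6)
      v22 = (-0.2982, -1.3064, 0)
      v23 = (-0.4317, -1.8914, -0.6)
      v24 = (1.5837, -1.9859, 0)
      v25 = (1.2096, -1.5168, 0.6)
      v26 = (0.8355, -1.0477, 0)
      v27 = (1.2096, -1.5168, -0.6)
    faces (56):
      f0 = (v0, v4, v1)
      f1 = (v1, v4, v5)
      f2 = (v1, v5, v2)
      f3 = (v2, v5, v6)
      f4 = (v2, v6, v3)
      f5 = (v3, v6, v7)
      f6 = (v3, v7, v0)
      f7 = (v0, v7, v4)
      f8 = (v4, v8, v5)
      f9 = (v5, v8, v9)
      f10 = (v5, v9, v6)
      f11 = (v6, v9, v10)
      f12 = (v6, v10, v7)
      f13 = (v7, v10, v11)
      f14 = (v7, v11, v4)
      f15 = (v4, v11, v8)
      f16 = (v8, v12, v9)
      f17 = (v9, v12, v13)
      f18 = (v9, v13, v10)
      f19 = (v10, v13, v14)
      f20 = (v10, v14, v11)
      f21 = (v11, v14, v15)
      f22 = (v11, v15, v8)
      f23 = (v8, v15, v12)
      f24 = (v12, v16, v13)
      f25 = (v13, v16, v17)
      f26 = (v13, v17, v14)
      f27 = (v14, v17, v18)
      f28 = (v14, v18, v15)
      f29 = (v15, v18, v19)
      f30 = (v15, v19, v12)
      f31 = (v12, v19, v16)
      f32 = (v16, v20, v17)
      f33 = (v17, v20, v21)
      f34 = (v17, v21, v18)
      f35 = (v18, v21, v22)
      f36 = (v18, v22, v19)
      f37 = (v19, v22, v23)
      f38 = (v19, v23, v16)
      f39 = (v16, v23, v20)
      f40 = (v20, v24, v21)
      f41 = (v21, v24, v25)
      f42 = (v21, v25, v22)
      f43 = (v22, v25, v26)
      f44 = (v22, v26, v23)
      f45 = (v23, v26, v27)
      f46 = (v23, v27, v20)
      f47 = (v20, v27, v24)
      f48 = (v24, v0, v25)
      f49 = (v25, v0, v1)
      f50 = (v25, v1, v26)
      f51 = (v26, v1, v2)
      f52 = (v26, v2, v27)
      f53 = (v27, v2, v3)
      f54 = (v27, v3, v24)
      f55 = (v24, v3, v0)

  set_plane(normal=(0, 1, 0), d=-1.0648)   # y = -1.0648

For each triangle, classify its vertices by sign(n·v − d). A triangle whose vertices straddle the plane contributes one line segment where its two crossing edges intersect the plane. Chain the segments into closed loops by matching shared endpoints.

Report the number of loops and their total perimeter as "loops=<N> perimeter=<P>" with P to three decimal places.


loops=2 perimeter=7.662

Straddling triangles (20 of 56):
  (v12,v16,v13) [+-+] → (-2.2885, -1.0648, 0)–(-2.27813, -1.0648, 0.0115135)  len=0.0155
  (v13,v16,v17) [+-+] → (-2.27813, -1.0648, 0.0115135)–(-2.21106, -1.0648, 0.0859447)  len=0.1002
  (v12,v19,v16) [++-] → (-2.21106, -1.0648, -0.0859447)–(-2.2885, -1.0648, 0)  len=0.1157
  (v16,v20,v17) [--+] → (-1.58648, -1.0648, 0.518108)–(-2.21106, -1.0648, 0.0859447)  len=0.7595
  (v17,v20,v21) [+--] → (-1.58648, -1.0648, 0.518108)–(-1.46816, -1.0648, 0.6)  len=0.1439
  (v17,v21,v18) [+-+] → (-1.46816, -1.0648, 0.6)–(-0.921098, -1.0648, 0.221405)  len=0.6653
  (v18,v21,v22) [+--] → (-0.921098, -1.0648, 0.221405)–(-0.60115, -1.0648, 0)  len=0.3891
  (v18,v22,v19) [+-+] → (-0.60115, -1.0648, 0)–(-1.05191, -1.0648, -0.311943)  len=0.5482
  (v19,v22,v23) [+--] → (-1.05191, -1.0648, -0.311943)–(-1.46816, -1.0648, -0.6)  len=0.5062
  (v19,v23,v16) [+--] → (-1.46816, -1.0648, -0.6)–(-2.21106, -1.0648, -0.0859447)  len=0.9034
  (v22,v25,v26) [--+] → (0.849137, -1.0648, 0.0218717)–(0.760563, -1.0648, 0)  len=0.0912
  (v22,v26,v23) [-+-] → (0.760563, -1.0648, 0)–(0.809817, -1.0648, -0.0121607)  len=0.0507
  (v23,v26,v27) [-+-] → (0.809817, -1.0648, -0.0121607)–(0.849137, -1.0648, -0.0218717)  len=0.0405
  (v24,v0,v25) [-+-] → (2.02725, -1.0648, 0)–(1.60605, -1.0648, 0.421203)  len=0.5957
  (v25,v0,v1) [-++] → (1.60605, -1.0648, 0.421203)–(1.42726, -1.0648, 0.6)  len=0.2529
  (v25,v1,v26) [-++] → (1.42726, -1.0648, 0.6)–(0.849137, -1.0648, 0.0218717)  len=0.8176
  (v26,v2,v27) [++-] → (1.24846, -1.0648, -0.421203)–(0.849137, -1.0648, -0.0218717)  len=0.5647
  (v27,v2,v3) [-++] → (1.24846, -1.0648, -0.421203)–(1.42726, -1.0648, -0.6)  len=0.2529
  (v27,v3,v24) [-+-] → (1.42726, -1.0648, -0.6)–(1.74896, -1.0648, -0.278292)  len=0.4550
  (v24,v3,v0) [-++] → (1.74896, -1.0648, -0.278292)–(2.02725, -1.0648, 0)  len=0.3936

Chained into 2 loop(s):
  loop 1: 10 segments, perimeter = 4.1469
  loop 2: 10 segments, perimeter = 3.5147
Total perimeter = 7.662


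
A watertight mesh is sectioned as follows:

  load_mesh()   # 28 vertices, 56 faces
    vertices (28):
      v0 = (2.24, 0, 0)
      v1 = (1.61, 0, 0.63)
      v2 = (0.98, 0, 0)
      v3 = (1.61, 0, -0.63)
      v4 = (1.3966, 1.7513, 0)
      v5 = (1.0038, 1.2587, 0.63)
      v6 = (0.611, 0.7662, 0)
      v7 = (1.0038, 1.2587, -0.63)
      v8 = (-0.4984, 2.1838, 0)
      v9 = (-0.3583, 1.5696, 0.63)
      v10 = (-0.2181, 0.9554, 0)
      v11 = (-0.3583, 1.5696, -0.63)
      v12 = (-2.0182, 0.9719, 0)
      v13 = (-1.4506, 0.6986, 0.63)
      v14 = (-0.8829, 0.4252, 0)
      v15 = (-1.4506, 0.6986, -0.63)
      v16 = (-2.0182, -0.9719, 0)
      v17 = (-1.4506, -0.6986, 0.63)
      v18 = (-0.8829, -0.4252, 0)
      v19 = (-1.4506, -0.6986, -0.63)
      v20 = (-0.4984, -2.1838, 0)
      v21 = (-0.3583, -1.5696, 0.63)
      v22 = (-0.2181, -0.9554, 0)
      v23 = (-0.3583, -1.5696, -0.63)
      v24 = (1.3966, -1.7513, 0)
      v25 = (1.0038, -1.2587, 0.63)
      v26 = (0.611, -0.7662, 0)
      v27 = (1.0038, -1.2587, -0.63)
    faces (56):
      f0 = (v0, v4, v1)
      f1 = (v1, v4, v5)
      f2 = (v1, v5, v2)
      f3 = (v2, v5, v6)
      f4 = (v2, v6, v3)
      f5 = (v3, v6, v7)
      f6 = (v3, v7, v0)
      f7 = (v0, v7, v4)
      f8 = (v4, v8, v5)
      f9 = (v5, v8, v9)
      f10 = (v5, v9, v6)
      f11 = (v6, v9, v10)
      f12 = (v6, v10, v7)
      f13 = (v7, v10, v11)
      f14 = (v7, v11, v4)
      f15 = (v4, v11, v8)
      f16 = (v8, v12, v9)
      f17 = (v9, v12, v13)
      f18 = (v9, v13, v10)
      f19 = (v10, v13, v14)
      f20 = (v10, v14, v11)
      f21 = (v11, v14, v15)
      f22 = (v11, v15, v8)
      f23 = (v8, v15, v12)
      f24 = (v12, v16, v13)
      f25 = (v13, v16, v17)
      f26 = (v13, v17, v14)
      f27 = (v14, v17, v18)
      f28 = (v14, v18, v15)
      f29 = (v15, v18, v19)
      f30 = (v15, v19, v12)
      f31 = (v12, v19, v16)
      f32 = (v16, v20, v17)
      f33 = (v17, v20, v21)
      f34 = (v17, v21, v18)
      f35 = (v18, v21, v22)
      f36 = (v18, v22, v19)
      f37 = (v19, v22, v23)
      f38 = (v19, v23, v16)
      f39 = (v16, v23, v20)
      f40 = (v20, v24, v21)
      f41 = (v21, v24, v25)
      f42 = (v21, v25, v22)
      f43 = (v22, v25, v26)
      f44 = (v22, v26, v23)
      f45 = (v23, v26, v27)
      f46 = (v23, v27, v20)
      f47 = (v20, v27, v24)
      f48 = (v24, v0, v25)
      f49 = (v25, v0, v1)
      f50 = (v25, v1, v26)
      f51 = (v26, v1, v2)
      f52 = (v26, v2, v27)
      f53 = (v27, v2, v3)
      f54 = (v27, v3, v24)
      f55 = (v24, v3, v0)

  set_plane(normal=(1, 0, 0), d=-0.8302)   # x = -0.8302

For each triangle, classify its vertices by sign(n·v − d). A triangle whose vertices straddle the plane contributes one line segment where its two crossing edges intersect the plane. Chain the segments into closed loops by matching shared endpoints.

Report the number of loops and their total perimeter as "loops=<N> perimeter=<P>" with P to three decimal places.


loops=2 perimeter=7.690

Straddling triangles (16 of 56):
  (v8,v12,v9) [+-+] → (-0.8302, 1.91922, 0)–(-0.8302, 1.39968, 0.450895)  len=0.6879
  (v9,v12,v13) [+--] → (-0.8302, 1.39968, 0.450895)–(-0.8302, 1.19331, 0.63)  len=0.2733
  (v9,v13,v10) [+-+] → (-0.8302, 1.19331, 0.63)–(-0.8302, 0.827865, 0.312879)  len=0.4839
  (v10,v13,v14) [+--] → (-0.8302, 0.827865, 0.312879)–(-0.8302, 0.46723, 0)  len=0.4774
  (v10,v14,v11) [+-+] → (-0.8302, 0.46723, 0)–(-0.8302, 0.540164, -0.0632882)  len=0.0966
  (v11,v14,v15) [+--] → (-0.8302, 0.540164, -0.0632882)–(-0.8302, 1.19331, -0.63)  len=0.8647
  (v11,v15,v8) [+-+] → (-0.8302, 1.19331, -0.63)–(-0.8302, 1.66627, -0.219527)  len=0.6262
  (v8,v15,v12) [+--] → (-0.8302, 1.66627, -0.219527)–(-0.8302, 1.91922, 0)  len=0.3349
  (v16,v20,v17) [-+-] → (-0.8302, -1.91922, 0)–(-0.8302, -1.66627, 0.219527)  len=0.3349
  (v17,v20,v21) [-++] → (-0.8302, -1.66627, 0.219527)–(-0.8302, -1.19331, 0.63)  len=0.6262
  (v17,v21,v18) [-+-] → (-0.8302, -1.19331, 0.63)–(-0.8302, -0.540164, 0.0632882)  len=0.8647
  (v18,v21,v22) [-++] → (-0.8302, -0.540164, 0.0632882)–(-0.8302, -0.46723, 0)  len=0.0966
  (v18,v22,v19) [-+-] → (-0.8302, -0.46723, 0)–(-0.8302, -0.827865, -0.312879)  len=0.4774
  (v19,v22,v23) [-++] → (-0.8302, -0.827865, -0.312879)–(-0.8302, -1.19331, -0.63)  len=0.4839
  (v19,v23,v16) [-+-] → (-0.8302, -1.19331, -0.63)–(-0.8302, -1.39968, -0.450895)  len=0.2733
  (v16,v23,v20) [-++] → (-0.8302, -1.39968, -0.450895)–(-0.8302, -1.91922, 0)  len=0.6879

Chained into 2 loop(s):
  loop 1: 8 segments, perimeter = 3.8449
  loop 2: 8 segments, perimeter = 3.8449
Total perimeter = 7.690


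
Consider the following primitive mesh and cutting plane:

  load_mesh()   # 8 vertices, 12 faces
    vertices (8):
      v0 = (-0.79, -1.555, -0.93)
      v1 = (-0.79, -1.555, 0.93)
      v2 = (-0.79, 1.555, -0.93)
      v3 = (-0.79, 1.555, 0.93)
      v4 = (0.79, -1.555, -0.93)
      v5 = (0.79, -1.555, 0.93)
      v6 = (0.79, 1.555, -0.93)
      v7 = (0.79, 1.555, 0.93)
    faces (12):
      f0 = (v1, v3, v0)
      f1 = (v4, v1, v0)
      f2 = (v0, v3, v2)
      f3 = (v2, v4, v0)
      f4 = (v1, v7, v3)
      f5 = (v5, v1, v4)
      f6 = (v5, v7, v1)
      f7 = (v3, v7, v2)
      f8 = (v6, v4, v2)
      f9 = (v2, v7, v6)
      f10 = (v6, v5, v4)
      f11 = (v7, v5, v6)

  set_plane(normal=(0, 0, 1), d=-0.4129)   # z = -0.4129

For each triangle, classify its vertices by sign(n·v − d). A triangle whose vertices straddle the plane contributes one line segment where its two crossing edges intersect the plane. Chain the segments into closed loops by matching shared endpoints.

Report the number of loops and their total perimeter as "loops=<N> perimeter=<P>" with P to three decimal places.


Straddling triangles (8 of 12):
  (v1,v3,v0) [++-] → (-0.79, -0.690387, -0.4129)–(-0.79, -1.555, -0.4129)  len=0.8646
  (v4,v1,v0) [-+-] → (0.350743, -1.555, -0.4129)–(-0.79, -1.555, -0.4129)  len=1.1407
  (v0,v3,v2) [-+-] → (-0.79, -0.690387, -0.4129)–(-0.79, 1.555, -0.4129)  len=2.2454
  (v5,v1,v4) [++-] → (0.350743, -1.555, -0.4129)–(0.79, -1.555, -0.4129)  len=0.4393
  (v3,v7,v2) [++-] → (-0.350743, 1.555, -0.4129)–(-0.79, 1.555, -0.4129)  len=0.4393
  (v2,v7,v6) [-+-] → (-0.350743, 1.555, -0.4129)–(0.79, 1.555, -0.4129)  len=1.1407
  (v6,v5,v4) [-+-] → (0.79, 0.690387, -0.4129)–(0.79, -1.555, -0.4129)  len=2.2454
  (v7,v5,v6) [++-] → (0.79, 0.690387, -0.4129)–(0.79, 1.555, -0.4129)  len=0.8646

Chained into 1 loop(s):
  loop 1: 8 segments, perimeter = 9.3800
Total perimeter = 9.380

loops=1 perimeter=9.380


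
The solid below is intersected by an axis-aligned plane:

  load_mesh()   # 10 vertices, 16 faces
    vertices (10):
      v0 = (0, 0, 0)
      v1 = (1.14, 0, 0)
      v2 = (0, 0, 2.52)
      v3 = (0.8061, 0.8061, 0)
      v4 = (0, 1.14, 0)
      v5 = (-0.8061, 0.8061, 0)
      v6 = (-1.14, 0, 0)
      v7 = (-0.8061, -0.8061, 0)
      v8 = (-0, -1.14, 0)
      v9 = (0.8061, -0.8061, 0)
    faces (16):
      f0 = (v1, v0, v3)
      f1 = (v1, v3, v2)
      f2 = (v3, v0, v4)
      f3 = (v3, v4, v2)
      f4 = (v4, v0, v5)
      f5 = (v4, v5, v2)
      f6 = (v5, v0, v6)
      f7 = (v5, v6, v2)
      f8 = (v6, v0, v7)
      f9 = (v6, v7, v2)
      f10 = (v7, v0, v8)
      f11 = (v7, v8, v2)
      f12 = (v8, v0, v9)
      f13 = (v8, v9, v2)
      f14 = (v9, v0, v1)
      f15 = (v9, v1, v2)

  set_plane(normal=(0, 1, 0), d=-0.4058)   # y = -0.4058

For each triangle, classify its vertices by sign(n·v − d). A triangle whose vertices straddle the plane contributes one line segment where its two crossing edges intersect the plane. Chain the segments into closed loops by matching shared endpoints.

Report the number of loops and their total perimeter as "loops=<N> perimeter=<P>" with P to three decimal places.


loops=1 perimeter=5.791

Straddling triangles (8 of 16):
  (v6,v0,v7) [++-] → (-0.4058, -0.4058, 0)–(-0.971911, -0.4058, 0)  len=0.5661
  (v6,v7,v2) [+-+] → (-0.971911, -0.4058, 0)–(-0.4058, -0.4058, 1.2514)  len=1.3735
  (v7,v0,v8) [-+-] → (-0.4058, -0.4058, 0)–(0, -0.4058, 0)  len=0.4058
  (v7,v8,v2) [--+] → (0, -0.4058, 1.62297)–(-0.4058, -0.4058, 1.2514)  len=0.5502
  (v8,v0,v9) [-+-] → (0, -0.4058, 0)–(0.4058, -0.4058, 0)  len=0.4058
  (v8,v9,v2) [--+] → (0.4058, -0.4058, 1.2514)–(0, -0.4058, 1.62297)  len=0.5502
  (v9,v0,v1) [-++] → (0.4058, -0.4058, 0)–(0.971911, -0.4058, 0)  len=0.5661
  (v9,v1,v2) [-++] → (0.971911, -0.4058, 0)–(0.4058, -0.4058, 1.2514)  len=1.3735

Chained into 1 loop(s):
  loop 1: 8 segments, perimeter = 5.7912
Total perimeter = 5.791


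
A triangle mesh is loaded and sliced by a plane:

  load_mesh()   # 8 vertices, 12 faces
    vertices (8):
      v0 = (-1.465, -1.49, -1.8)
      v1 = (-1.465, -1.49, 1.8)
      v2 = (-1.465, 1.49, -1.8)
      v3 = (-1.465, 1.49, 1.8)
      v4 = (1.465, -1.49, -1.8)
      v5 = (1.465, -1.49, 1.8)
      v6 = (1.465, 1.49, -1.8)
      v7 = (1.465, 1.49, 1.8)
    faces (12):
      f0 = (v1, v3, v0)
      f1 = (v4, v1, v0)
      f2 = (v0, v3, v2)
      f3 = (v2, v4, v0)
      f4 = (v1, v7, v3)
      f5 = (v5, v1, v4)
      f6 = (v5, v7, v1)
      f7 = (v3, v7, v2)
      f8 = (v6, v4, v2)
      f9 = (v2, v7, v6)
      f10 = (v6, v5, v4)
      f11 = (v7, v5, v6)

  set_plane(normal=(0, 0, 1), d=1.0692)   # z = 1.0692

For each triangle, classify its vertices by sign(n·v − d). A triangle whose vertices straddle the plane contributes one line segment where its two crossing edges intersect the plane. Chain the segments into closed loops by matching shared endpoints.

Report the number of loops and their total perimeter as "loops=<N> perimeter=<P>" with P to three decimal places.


loops=1 perimeter=11.820

Straddling triangles (8 of 12):
  (v1,v3,v0) [++-] → (-1.465, 0.88506, 1.0692)–(-1.465, -1.49, 1.0692)  len=2.3751
  (v4,v1,v0) [-+-] → (-0.87021, -1.49, 1.0692)–(-1.465, -1.49, 1.0692)  len=0.5948
  (v0,v3,v2) [-+-] → (-1.465, 0.88506, 1.0692)–(-1.465, 1.49, 1.0692)  len=0.6049
  (v5,v1,v4) [++-] → (-0.87021, -1.49, 1.0692)–(1.465, -1.49, 1.0692)  len=2.3352
  (v3,v7,v2) [++-] → (0.87021, 1.49, 1.0692)–(-1.465, 1.49, 1.0692)  len=2.3352
  (v2,v7,v6) [-+-] → (0.87021, 1.49, 1.0692)–(1.465, 1.49, 1.0692)  len=0.5948
  (v6,v5,v4) [-+-] → (1.465, -0.88506, 1.0692)–(1.465, -1.49, 1.0692)  len=0.6049
  (v7,v5,v6) [++-] → (1.465, -0.88506, 1.0692)–(1.465, 1.49, 1.0692)  len=2.3751

Chained into 1 loop(s):
  loop 1: 8 segments, perimeter = 11.8200
Total perimeter = 11.820


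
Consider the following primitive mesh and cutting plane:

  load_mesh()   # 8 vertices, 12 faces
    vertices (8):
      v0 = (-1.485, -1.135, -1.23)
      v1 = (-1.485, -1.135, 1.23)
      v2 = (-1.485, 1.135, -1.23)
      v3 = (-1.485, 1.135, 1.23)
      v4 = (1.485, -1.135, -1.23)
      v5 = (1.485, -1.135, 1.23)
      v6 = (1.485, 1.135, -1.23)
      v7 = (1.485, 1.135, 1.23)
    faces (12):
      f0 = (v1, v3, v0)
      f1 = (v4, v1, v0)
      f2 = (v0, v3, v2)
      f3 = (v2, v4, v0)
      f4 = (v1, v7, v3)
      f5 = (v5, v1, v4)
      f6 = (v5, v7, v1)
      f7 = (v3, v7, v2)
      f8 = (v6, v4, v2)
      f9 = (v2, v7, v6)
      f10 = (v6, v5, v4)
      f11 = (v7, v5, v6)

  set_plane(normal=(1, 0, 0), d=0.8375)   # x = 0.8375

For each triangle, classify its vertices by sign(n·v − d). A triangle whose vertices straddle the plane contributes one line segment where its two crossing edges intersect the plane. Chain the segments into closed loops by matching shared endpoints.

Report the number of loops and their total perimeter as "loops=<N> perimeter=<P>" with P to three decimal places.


loops=1 perimeter=9.460

Straddling triangles (8 of 12):
  (v4,v1,v0) [+--] → (0.8375, -1.135, -0.693687)–(0.8375, -1.135, -1.23)  len=0.5363
  (v2,v4,v0) [-+-] → (0.8375, -0.640109, -1.23)–(0.8375, -1.135, -1.23)  len=0.4949
  (v1,v7,v3) [-+-] → (0.8375, 0.640109, 1.23)–(0.8375, 1.135, 1.23)  len=0.4949
  (v5,v1,v4) [+-+] → (0.8375, -1.135, 1.23)–(0.8375, -1.135, -0.693687)  len=1.9237
  (v5,v7,v1) [++-] → (0.8375, 0.640109, 1.23)–(0.8375, -1.135, 1.23)  len=1.7751
  (v3,v7,v2) [-+-] → (0.8375, 1.135, 1.23)–(0.8375, 1.135, 0.693687)  len=0.5363
  (v6,v4,v2) [++-] → (0.8375, -0.640109, -1.23)–(0.8375, 1.135, -1.23)  len=1.7751
  (v2,v7,v6) [-++] → (0.8375, 1.135, 0.693687)–(0.8375, 1.135, -1.23)  len=1.9237

Chained into 1 loop(s):
  loop 1: 8 segments, perimeter = 9.4600
Total perimeter = 9.460


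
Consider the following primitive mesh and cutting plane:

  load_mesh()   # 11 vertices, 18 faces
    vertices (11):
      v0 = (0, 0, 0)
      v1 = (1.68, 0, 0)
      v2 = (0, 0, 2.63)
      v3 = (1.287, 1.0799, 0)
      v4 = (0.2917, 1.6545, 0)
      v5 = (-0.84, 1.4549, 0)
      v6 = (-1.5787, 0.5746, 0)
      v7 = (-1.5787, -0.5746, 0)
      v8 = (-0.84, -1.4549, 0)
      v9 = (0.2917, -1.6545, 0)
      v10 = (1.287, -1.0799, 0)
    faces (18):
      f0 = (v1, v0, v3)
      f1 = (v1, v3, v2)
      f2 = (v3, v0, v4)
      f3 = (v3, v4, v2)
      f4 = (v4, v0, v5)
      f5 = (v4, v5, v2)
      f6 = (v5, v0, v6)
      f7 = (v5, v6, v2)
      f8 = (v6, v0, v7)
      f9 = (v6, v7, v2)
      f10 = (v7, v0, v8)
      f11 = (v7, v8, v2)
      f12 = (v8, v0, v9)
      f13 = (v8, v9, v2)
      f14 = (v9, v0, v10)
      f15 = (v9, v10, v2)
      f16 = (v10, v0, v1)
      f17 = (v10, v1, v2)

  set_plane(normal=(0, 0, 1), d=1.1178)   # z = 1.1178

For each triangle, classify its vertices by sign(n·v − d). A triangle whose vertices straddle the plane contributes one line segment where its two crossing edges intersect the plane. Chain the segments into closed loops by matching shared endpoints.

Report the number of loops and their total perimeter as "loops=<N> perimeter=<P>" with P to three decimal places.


Straddling triangles (9 of 18):
  (v1,v3,v2) [--+] → (0.740001, 0.620922, 1.1178)–(0.965968, 0, 1.1178)  len=0.6608
  (v3,v4,v2) [--+] → (0.167722, 0.951306, 1.1178)–(0.740001, 0.620922, 1.1178)  len=0.6608
  (v4,v5,v2) [--+] → (-0.482984, 0.83654, 1.1178)–(0.167722, 0.951306, 1.1178)  len=0.6607
  (v5,v6,v2) [--+] → (-0.907722, 0.330384, 1.1178)–(-0.482984, 0.83654, 1.1178)  len=0.6608
  (v6,v7,v2) [--+] → (-0.907722, -0.330384, 1.1178)–(-0.907722, 0.330384, 1.1178)  len=0.6608
  (v7,v8,v2) [--+] → (-0.482984, -0.83654, 1.1178)–(-0.907722, -0.330384, 1.1178)  len=0.6608
  (v8,v9,v2) [--+] → (0.167722, -0.951306, 1.1178)–(-0.482984, -0.83654, 1.1178)  len=0.6607
  (v9,v10,v2) [--+] → (0.740001, -0.620922, 1.1178)–(0.167722, -0.951306, 1.1178)  len=0.6608
  (v10,v1,v2) [--+] → (0.965968, 0, 1.1178)–(0.740001, -0.620922, 1.1178)  len=0.6608

Chained into 1 loop(s):
  loop 1: 9 segments, perimeter = 5.9469
Total perimeter = 5.947

loops=1 perimeter=5.947


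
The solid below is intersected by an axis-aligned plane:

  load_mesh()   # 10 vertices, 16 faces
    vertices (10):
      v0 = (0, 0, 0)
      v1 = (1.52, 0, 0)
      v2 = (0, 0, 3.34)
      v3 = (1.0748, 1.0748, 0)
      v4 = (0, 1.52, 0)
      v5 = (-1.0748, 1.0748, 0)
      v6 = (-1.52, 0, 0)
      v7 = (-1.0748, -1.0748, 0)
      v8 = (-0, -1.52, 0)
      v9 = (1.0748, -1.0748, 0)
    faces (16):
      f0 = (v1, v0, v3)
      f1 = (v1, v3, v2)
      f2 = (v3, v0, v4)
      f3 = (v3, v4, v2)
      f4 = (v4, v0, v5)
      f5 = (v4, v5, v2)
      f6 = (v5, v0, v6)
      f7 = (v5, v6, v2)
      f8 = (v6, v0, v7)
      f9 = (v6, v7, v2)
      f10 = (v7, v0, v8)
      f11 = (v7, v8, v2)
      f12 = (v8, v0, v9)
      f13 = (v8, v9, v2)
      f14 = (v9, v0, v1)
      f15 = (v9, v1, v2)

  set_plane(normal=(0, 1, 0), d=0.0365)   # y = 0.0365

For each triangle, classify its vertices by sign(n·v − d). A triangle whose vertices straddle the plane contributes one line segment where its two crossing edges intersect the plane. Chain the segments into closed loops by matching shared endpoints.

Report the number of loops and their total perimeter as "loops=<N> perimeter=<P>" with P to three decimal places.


loops=1 perimeter=10.198

Straddling triangles (8 of 16):
  (v1,v0,v3) [--+] → (0.0365, 0.0365, 0)–(1.50488, 0.0365, 0)  len=1.4684
  (v1,v3,v2) [-+-] → (1.50488, 0.0365, 0)–(0.0365, 0.0365, 3.22657)  len=3.5450
  (v3,v0,v4) [+-+] → (0.0365, 0.0365, 0)–(0, 0.0365, 0)  len=0.0365
  (v3,v4,v2) [++-] → (0, 0.0365, 3.2598)–(0.0365, 0.0365, 3.22657)  len=0.0494
  (v4,v0,v5) [+-+] → (0, 0.0365, 0)–(-0.0365, 0.0365, 0)  len=0.0365
  (v4,v5,v2) [++-] → (-0.0365, 0.0365, 3.22657)–(0, 0.0365, 3.2598)  len=0.0494
  (v5,v0,v6) [+--] → (-0.0365, 0.0365, 0)–(-1.50488, 0.0365, 0)  len=1.4684
  (v5,v6,v2) [+--] → (-1.50488, 0.0365, 0)–(-0.0365, 0.0365, 3.22657)  len=3.5450

Chained into 1 loop(s):
  loop 1: 8 segments, perimeter = 10.1984
Total perimeter = 10.198


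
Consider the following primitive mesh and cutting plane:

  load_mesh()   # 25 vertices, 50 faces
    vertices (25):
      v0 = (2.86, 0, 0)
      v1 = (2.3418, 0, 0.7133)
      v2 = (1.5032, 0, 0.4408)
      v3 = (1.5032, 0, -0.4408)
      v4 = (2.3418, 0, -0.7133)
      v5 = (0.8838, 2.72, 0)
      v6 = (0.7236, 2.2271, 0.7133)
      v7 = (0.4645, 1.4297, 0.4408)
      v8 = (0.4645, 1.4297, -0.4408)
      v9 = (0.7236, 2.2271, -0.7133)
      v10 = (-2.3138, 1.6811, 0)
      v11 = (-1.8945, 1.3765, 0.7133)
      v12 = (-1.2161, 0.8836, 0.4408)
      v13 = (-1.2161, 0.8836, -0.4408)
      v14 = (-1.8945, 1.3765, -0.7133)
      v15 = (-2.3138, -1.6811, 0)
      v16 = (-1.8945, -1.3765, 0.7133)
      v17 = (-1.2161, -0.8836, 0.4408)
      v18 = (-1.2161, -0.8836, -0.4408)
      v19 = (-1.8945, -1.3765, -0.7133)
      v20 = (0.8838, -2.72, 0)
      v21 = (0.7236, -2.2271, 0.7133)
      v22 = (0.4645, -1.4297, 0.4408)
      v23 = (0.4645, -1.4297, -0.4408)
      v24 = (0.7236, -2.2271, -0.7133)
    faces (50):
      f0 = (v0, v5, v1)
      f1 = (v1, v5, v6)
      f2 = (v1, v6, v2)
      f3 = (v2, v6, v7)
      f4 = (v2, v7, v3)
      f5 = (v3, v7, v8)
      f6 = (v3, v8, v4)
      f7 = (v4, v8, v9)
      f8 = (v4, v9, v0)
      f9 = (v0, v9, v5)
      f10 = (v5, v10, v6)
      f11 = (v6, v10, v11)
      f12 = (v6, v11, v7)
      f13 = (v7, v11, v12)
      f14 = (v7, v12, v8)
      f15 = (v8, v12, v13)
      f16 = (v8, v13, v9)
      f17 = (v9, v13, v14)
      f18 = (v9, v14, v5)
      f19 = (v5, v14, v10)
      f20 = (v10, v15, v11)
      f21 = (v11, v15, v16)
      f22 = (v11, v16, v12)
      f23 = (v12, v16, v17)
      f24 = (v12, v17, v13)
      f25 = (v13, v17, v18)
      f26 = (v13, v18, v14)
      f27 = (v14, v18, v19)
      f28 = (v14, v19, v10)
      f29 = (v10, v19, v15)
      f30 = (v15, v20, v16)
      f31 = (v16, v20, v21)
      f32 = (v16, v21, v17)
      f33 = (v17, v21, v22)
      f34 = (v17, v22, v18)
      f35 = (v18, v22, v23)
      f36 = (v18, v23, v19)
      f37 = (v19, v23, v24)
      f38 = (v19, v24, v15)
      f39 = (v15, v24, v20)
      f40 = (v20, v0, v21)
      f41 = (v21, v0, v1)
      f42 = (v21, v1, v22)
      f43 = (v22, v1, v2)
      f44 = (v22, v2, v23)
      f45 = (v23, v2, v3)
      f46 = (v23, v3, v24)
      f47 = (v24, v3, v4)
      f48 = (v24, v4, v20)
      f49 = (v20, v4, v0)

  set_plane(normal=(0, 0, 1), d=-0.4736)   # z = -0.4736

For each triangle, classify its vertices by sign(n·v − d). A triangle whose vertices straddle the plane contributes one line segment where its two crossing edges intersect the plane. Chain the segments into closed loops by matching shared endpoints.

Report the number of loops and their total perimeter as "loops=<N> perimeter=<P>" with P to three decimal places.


Straddling triangles (20 of 50):
  (v3,v8,v4) [++-] → (0.690465, 1.25761, -0.4736)–(1.60414, 0, -0.4736)  len=1.5545
  (v4,v8,v9) [-+-] → (0.690465, 1.25761, -0.4736)–(0.495687, 1.52568, -0.4736)  len=0.3314
  (v4,v9,v0) [--+] → (1.44152, 1.4787, -0.4736)–(2.51594, 0, -0.4736)  len=1.8278
  (v0,v9,v5) [+-+] → (1.44152, 1.4787, -0.4736)–(0.777434, 2.39274, -0.4736)  len=1.1298
  (v8,v13,v9) [++-] → (-0.982624, 1.04531, -0.4736)–(0.495687, 1.52568, -0.4736)  len=1.5544
  (v9,v13,v14) [-+-] → (-0.982624, 1.04531, -0.4736)–(-1.29776, 0.942929, -0.4736)  len=0.3313
  (v9,v14,v5) [--+] → (-0.96087, 1.82797, -0.4736)–(0.777434, 2.39274, -0.4736)  len=1.8277
  (v5,v14,v10) [+-+] → (-0.96087, 1.82797, -0.4736)–(-2.0354, 1.47886, -0.4736)  len=1.1298
  (v13,v18,v14) [++-] → (-1.29776, -0.611559, -0.4736)–(-1.29776, 0.942929, -0.4736)  len=1.5545
  (v14,v18,v19) [-+-] → (-1.29776, -0.611559, -0.4736)–(-1.29776, -0.942929, -0.4736)  len=0.3314
  (v14,v19,v10) [--+] → (-2.0354, -0.349013, -0.4736)–(-2.0354, 1.47886, -0.4736)  len=1.8279
  (v10,v19,v15) [+-+] → (-2.0354, -0.349013, -0.4736)–(-2.0354, -1.47886, -0.4736)  len=1.1298
  (v18,v23,v19) [++-] → (0.180554, -1.4233, -0.4736)–(-1.29776, -0.942929, -0.4736)  len=1.5544
  (v19,v23,v24) [-+-] → (0.180554, -1.4233, -0.4736)–(0.495687, -1.52568, -0.4736)  len=0.3313
  (v19,v24,v15) [--+] → (-0.297099, -2.04362, -0.4736)–(-2.0354, -1.47886, -0.4736)  len=1.8277
  (v15,v24,v20) [+-+] → (-0.297099, -2.04362, -0.4736)–(0.777434, -2.39274, -0.4736)  len=1.1298
  (v23,v3,v24) [++-] → (1.40936, -0.268069, -0.4736)–(0.495687, -1.52568, -0.4736)  len=1.5545
  (v24,v3,v4) [-+-] → (1.40936, -0.268069, -0.4736)–(1.60414, 0, -0.4736)  len=0.3314
  (v24,v4,v20) [--+] → (1.85185, -0.914039, -0.4736)–(0.777434, -2.39274, -0.4736)  len=1.8278
  (v20,v4,v0) [+-+] → (1.85185, -0.914039, -0.4736)–(2.51594, 0, -0.4736)  len=1.1298

Chained into 2 loop(s):
  loop 1: 10 segments, perimeter = 9.4290
  loop 2: 10 segments, perimeter = 14.7881
Total perimeter = 24.217

loops=2 perimeter=24.217


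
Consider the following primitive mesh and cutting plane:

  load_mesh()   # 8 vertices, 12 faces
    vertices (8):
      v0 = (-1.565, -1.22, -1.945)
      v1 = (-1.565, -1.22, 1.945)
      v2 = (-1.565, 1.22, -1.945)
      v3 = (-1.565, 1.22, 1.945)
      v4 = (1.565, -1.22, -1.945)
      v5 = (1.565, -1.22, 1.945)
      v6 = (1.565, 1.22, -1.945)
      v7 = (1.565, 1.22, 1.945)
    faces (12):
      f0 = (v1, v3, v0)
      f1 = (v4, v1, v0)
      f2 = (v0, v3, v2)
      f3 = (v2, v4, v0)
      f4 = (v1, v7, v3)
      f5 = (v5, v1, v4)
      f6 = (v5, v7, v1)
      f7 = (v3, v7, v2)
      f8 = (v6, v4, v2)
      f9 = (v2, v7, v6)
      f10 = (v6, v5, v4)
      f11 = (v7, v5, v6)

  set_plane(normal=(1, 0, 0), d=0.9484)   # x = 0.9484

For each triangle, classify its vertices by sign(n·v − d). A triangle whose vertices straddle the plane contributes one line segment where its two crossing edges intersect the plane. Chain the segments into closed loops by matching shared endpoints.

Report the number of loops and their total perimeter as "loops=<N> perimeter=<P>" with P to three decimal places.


loops=1 perimeter=12.660

Straddling triangles (8 of 12):
  (v4,v1,v0) [+--] → (0.9484, -1.22, -1.17868)–(0.9484, -1.22, -1.945)  len=0.7663
  (v2,v4,v0) [-+-] → (0.9484, -0.739328, -1.945)–(0.9484, -1.22, -1.945)  len=0.4807
  (v1,v7,v3) [-+-] → (0.9484, 0.739328, 1.945)–(0.9484, 1.22, 1.945)  len=0.4807
  (v5,v1,v4) [+-+] → (0.9484, -1.22, 1.945)–(0.9484, -1.22, -1.17868)  len=3.1237
  (v5,v7,v1) [++-] → (0.9484, 0.739328, 1.945)–(0.9484, -1.22, 1.945)  len=1.9593
  (v3,v7,v2) [-+-] → (0.9484, 1.22, 1.945)–(0.9484, 1.22, 1.17868)  len=0.7663
  (v6,v4,v2) [++-] → (0.9484, -0.739328, -1.945)–(0.9484, 1.22, -1.945)  len=1.9593
  (v2,v7,v6) [-++] → (0.9484, 1.22, 1.17868)–(0.9484, 1.22, -1.945)  len=3.1237

Chained into 1 loop(s):
  loop 1: 8 segments, perimeter = 12.6600
Total perimeter = 12.660
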